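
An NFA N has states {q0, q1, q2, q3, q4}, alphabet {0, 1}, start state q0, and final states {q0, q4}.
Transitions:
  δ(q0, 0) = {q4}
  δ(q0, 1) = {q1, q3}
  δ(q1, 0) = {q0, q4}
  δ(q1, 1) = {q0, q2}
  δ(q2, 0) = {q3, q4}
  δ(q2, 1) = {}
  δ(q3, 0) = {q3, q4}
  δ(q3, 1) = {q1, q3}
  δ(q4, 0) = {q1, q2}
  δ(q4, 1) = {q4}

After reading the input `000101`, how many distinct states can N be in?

Start: {q0}
read 0: {q4}
read 0: {q1, q2}
read 0: {q0, q3, q4}
read 1: {q1, q3, q4}
read 0: {q0, q1, q2, q3, q4}
read 1: {q0, q1, q2, q3, q4}
Final reachable set {q0, q1, q2, q3, q4} has 5 states.

5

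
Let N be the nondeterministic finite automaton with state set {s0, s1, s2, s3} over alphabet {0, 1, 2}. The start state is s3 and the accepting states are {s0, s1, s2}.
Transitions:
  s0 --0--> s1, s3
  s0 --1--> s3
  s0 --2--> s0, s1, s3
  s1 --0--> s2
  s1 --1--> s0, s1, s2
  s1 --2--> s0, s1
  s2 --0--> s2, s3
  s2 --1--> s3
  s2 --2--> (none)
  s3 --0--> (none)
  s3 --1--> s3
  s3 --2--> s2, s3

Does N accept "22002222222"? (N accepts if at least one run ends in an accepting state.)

Start: {s3}
read 2: {s2, s3}
read 2: {s2, s3}
read 0: {s2, s3}
read 0: {s2, s3}
read 2: {s2, s3}
read 2: {s2, s3}
read 2: {s2, s3}
read 2: {s2, s3}
read 2: {s2, s3}
read 2: {s2, s3}
read 2: {s2, s3}
Reachable ∩ accepting = {s2} — nonempty.

accepted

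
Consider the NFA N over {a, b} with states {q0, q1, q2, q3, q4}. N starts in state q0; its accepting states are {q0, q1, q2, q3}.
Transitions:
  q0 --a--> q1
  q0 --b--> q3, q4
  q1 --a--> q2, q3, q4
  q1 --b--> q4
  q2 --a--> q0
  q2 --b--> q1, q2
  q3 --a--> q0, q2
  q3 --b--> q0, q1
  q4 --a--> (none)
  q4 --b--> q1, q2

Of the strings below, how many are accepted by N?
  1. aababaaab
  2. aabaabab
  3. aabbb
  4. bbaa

aababaaab: accepted
aabaabab: accepted
aabbb: accepted
bbaa: accepted

4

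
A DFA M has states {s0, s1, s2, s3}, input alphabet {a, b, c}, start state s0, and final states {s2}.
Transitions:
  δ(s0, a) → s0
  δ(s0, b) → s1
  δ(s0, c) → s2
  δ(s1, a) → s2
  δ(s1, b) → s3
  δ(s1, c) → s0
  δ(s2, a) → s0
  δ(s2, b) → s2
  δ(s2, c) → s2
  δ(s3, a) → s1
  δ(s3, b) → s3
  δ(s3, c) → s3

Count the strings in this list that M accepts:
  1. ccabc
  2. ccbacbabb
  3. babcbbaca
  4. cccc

1

ccabc: rejected
ccbacbabb: rejected
babcbbaca: rejected
cccc: accepted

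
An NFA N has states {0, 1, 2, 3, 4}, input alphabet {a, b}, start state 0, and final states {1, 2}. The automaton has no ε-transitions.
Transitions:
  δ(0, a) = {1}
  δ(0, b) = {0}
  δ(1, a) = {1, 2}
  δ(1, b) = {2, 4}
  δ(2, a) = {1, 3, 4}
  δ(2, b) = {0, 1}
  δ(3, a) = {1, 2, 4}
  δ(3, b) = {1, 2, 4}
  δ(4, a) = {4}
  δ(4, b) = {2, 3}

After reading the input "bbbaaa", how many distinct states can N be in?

4

Start: {0}
read b: {0}
read b: {0}
read b: {0}
read a: {1}
read a: {1, 2}
read a: {1, 2, 3, 4}
Final reachable set {1, 2, 3, 4} has 4 states.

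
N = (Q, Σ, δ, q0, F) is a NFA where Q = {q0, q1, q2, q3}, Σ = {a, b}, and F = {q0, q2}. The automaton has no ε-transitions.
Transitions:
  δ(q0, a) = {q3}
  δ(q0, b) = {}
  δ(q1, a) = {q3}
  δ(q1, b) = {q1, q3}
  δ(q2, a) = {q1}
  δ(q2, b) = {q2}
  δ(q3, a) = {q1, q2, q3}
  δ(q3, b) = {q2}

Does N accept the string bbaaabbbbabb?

Start: {q0}
read b: {}
The reachable set is empty and stays empty for the remaining 11 symbols.
Reachable ∩ accepting = {} — empty.

rejected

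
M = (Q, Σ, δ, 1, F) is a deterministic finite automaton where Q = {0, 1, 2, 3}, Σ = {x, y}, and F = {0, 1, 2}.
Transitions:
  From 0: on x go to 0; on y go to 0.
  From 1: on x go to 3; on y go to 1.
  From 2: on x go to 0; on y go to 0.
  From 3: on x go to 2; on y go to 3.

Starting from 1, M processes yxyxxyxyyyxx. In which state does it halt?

0

1 --y--> 1
1 --x--> 3
3 --y--> 3
3 --x--> 2
2 --x--> 0
0 --y--> 0
0 --x--> 0
0 --y--> 0
0 --y--> 0
0 --y--> 0
0 --x--> 0
0 --x--> 0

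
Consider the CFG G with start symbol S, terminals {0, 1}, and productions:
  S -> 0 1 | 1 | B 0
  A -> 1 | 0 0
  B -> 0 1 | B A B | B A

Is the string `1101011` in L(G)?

no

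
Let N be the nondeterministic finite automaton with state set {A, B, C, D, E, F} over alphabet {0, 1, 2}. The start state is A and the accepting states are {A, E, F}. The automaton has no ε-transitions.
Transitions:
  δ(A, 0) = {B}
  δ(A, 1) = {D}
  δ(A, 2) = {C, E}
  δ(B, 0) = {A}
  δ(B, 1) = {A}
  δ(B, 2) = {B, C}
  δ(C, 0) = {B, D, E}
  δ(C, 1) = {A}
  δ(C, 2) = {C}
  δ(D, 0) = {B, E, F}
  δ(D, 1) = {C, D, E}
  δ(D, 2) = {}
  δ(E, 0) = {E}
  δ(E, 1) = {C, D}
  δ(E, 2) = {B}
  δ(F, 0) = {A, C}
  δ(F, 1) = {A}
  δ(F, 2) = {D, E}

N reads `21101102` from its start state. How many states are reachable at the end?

Start: {A}
read 2: {C, E}
read 1: {A, C, D}
read 1: {A, C, D, E}
read 0: {B, D, E, F}
read 1: {A, C, D, E}
read 1: {A, C, D, E}
read 0: {B, D, E, F}
read 2: {B, C, D, E}
Final reachable set {B, C, D, E} has 4 states.

4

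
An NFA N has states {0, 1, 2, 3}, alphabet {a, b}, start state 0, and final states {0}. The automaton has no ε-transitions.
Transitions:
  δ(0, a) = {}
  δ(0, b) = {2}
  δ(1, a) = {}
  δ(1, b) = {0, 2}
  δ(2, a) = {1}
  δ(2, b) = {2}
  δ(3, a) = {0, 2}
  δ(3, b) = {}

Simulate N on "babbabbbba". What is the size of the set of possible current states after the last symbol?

1

Start: {0}
read b: {2}
read a: {1}
read b: {0, 2}
read b: {2}
read a: {1}
read b: {0, 2}
read b: {2}
read b: {2}
read b: {2}
read a: {1}
Final reachable set {1} has 1 state.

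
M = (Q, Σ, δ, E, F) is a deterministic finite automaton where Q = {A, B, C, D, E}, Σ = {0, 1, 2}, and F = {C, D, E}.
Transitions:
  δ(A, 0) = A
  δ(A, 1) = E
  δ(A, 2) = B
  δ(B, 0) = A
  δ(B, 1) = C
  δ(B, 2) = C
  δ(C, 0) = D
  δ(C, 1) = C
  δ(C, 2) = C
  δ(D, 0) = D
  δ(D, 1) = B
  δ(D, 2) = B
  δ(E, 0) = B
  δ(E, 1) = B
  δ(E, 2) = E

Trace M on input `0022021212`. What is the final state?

E --0--> B
B --0--> A
A --2--> B
B --2--> C
C --0--> D
D --2--> B
B --1--> C
C --2--> C
C --1--> C
C --2--> C

C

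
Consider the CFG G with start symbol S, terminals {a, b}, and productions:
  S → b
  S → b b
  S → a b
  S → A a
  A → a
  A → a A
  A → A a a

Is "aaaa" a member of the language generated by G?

yes

S ⇒ Aa ⇒ Aaaa ⇒ aaaa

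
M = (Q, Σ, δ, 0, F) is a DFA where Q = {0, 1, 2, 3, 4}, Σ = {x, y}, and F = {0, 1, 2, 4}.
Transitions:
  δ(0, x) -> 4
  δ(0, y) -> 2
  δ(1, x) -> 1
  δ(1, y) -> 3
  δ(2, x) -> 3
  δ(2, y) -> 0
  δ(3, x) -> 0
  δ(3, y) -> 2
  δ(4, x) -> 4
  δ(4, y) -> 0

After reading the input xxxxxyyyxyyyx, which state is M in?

4

0 --x--> 4
4 --x--> 4
4 --x--> 4
4 --x--> 4
4 --x--> 4
4 --y--> 0
0 --y--> 2
2 --y--> 0
0 --x--> 4
4 --y--> 0
0 --y--> 2
2 --y--> 0
0 --x--> 4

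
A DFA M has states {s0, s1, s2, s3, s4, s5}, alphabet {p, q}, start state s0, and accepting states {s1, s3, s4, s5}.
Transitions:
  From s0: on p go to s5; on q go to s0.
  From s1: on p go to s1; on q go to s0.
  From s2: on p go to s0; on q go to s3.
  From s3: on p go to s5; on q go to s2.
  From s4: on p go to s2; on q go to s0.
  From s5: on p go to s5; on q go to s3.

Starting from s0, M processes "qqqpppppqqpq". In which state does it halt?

s0 --q--> s0
s0 --q--> s0
s0 --q--> s0
s0 --p--> s5
s5 --p--> s5
s5 --p--> s5
s5 --p--> s5
s5 --p--> s5
s5 --q--> s3
s3 --q--> s2
s2 --p--> s0
s0 --q--> s0

s0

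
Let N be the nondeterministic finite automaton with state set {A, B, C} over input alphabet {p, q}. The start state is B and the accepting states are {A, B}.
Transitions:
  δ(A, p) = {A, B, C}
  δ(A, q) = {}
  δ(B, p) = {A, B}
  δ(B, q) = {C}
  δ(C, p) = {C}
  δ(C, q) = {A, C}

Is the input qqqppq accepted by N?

Start: {B}
read q: {C}
read q: {A, C}
read q: {A, C}
read p: {A, B, C}
read p: {A, B, C}
read q: {A, C}
Reachable ∩ accepting = {A} — nonempty.

accepted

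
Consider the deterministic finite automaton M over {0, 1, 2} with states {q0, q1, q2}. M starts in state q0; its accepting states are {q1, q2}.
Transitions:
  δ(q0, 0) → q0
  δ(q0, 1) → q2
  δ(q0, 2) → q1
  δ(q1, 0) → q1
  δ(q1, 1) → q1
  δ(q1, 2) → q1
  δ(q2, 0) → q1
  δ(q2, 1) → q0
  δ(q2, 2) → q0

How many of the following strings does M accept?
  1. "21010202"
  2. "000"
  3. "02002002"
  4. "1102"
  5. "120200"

4

"21010202": accepted
"000": rejected
"02002002": accepted
"1102": accepted
"120200": accepted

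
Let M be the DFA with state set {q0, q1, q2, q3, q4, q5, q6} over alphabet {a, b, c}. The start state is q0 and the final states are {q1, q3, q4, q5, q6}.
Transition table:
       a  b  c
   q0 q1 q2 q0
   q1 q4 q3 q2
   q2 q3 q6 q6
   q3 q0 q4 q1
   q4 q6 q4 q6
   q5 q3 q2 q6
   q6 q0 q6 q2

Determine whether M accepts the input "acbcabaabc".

q0 --a--> q1
q1 --c--> q2
q2 --b--> q6
q6 --c--> q2
q2 --a--> q3
q3 --b--> q4
q4 --a--> q6
q6 --a--> q0
q0 --b--> q2
q2 --c--> q6
End in state q6, which is an accepting state.

accepted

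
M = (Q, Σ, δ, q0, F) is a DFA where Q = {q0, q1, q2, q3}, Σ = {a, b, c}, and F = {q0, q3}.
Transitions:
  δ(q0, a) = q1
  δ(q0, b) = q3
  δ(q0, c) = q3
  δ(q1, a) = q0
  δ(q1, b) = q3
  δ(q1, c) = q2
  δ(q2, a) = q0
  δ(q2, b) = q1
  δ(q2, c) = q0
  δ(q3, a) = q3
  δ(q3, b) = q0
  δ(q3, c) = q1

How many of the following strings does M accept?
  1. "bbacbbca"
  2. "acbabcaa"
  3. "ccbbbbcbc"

2

"bbacbbca": accepted
"acbabcaa": rejected
"ccbbbbcbc": accepted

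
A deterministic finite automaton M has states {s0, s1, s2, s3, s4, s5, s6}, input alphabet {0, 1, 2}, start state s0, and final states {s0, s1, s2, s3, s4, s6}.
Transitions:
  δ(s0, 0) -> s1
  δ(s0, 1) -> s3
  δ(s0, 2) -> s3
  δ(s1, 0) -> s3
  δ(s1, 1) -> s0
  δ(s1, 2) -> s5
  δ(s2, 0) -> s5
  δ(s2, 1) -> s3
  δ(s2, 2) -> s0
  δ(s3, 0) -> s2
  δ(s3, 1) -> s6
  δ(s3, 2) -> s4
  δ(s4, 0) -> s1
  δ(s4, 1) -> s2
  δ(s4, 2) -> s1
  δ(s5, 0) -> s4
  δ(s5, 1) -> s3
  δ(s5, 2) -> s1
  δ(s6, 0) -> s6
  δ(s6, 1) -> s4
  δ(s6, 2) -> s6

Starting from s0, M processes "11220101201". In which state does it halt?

s3

s0 --1--> s3
s3 --1--> s6
s6 --2--> s6
s6 --2--> s6
s6 --0--> s6
s6 --1--> s4
s4 --0--> s1
s1 --1--> s0
s0 --2--> s3
s3 --0--> s2
s2 --1--> s3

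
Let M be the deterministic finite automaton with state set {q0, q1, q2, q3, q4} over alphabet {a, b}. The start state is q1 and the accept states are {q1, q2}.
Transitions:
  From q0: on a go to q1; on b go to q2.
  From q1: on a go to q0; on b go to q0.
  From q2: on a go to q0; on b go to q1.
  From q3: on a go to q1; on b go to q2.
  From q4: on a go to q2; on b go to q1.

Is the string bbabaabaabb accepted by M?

accepted

q1 --b--> q0
q0 --b--> q2
q2 --a--> q0
q0 --b--> q2
q2 --a--> q0
q0 --a--> q1
q1 --b--> q0
q0 --a--> q1
q1 --a--> q0
q0 --b--> q2
q2 --b--> q1
End in state q1, which is an accepting state.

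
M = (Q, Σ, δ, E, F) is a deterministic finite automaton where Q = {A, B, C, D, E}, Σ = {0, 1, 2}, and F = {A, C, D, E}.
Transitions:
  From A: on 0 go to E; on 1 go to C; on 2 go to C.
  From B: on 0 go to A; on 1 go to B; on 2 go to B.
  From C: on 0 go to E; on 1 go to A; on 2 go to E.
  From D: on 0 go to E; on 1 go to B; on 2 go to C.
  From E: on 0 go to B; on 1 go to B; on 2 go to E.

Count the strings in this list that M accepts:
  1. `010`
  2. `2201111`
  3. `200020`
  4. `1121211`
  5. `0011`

2

`010`: accepted
`2201111`: rejected
`200020`: rejected
`1121211`: rejected
`0011`: accepted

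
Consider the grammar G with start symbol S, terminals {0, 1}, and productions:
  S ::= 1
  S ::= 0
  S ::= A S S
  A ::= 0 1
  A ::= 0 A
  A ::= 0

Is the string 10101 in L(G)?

no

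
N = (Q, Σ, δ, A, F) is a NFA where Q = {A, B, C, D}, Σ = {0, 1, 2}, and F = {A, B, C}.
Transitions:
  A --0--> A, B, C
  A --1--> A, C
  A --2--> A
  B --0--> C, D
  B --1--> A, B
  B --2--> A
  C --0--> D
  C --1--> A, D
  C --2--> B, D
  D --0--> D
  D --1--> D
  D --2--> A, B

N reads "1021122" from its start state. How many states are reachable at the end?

Start: {A}
read 1: {A, C}
read 0: {A, B, C, D}
read 2: {A, B, D}
read 1: {A, B, C, D}
read 1: {A, B, C, D}
read 2: {A, B, D}
read 2: {A, B}
Final reachable set {A, B} has 2 states.

2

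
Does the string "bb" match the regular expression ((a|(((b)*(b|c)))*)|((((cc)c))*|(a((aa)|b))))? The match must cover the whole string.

The left alternative (a|(((b)*(b|c)))*) matches bb.

yes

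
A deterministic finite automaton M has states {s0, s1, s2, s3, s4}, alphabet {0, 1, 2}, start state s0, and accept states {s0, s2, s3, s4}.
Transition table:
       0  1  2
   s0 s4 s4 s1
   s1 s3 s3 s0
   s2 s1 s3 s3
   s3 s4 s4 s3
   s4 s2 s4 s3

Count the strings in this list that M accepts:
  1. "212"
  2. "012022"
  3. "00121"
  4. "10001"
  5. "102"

"212": accepted
"012022": accepted
"00121": accepted
"10001": accepted
"102": accepted

5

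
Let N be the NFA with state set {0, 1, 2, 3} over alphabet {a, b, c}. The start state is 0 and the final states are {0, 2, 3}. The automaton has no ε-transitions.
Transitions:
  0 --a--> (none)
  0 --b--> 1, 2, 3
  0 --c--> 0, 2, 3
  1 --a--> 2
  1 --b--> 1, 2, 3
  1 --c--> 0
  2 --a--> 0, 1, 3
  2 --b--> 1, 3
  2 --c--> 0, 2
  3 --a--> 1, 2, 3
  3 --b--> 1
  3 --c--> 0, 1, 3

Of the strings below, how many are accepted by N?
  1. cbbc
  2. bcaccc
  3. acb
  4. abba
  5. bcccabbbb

cbbc: accepted
bcaccc: accepted
acb: rejected
abba: rejected
bcccabbbb: accepted

3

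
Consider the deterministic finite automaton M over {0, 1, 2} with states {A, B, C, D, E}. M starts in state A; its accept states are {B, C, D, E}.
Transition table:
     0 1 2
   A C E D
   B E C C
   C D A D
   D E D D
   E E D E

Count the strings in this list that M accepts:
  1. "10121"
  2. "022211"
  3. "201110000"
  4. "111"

"10121": accepted
"022211": accepted
"201110000": accepted
"111": accepted

4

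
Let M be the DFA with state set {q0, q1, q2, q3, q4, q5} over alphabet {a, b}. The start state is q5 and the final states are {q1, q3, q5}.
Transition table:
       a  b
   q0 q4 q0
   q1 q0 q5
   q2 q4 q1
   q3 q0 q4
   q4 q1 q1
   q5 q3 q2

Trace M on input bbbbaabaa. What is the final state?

q0

q5 --b--> q2
q2 --b--> q1
q1 --b--> q5
q5 --b--> q2
q2 --a--> q4
q4 --a--> q1
q1 --b--> q5
q5 --a--> q3
q3 --a--> q0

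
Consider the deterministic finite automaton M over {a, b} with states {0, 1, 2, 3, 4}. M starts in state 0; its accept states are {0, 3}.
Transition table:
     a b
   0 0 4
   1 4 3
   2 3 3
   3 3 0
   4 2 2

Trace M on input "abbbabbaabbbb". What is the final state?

3

0 --a--> 0
0 --b--> 4
4 --b--> 2
2 --b--> 3
3 --a--> 3
3 --b--> 0
0 --b--> 4
4 --a--> 2
2 --a--> 3
3 --b--> 0
0 --b--> 4
4 --b--> 2
2 --b--> 3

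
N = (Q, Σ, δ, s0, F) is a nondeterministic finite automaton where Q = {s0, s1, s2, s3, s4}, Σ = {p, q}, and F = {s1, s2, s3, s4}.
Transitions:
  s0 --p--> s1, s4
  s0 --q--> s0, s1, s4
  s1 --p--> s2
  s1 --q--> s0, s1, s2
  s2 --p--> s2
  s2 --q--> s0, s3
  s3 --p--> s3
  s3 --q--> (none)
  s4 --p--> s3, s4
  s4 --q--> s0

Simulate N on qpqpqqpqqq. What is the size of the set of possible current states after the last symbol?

Start: {s0}
read q: {s0, s1, s4}
read p: {s1, s2, s3, s4}
read q: {s0, s1, s2, s3}
read p: {s1, s2, s3, s4}
read q: {s0, s1, s2, s3}
read q: {s0, s1, s2, s3, s4}
read p: {s1, s2, s3, s4}
read q: {s0, s1, s2, s3}
read q: {s0, s1, s2, s3, s4}
read q: {s0, s1, s2, s3, s4}
Final reachable set {s0, s1, s2, s3, s4} has 5 states.

5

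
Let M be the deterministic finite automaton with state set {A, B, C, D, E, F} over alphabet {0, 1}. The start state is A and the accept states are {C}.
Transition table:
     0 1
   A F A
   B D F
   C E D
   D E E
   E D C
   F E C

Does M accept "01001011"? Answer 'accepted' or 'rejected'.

A --0--> F
F --1--> C
C --0--> E
E --0--> D
D --1--> E
E --0--> D
D --1--> E
E --1--> C
End in state C, which is an accepting state.

accepted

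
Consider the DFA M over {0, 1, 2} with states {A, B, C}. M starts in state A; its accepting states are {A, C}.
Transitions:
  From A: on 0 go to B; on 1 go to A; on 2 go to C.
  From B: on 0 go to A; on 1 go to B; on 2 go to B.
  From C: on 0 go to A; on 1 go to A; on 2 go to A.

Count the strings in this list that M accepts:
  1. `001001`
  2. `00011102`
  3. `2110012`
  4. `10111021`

`001001`: accepted
`00011102`: accepted
`2110012`: accepted
`10111021`: accepted

4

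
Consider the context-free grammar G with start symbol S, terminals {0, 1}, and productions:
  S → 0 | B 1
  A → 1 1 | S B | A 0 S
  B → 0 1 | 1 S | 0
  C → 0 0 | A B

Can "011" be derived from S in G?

S ⇒ B1 ⇒ 011

yes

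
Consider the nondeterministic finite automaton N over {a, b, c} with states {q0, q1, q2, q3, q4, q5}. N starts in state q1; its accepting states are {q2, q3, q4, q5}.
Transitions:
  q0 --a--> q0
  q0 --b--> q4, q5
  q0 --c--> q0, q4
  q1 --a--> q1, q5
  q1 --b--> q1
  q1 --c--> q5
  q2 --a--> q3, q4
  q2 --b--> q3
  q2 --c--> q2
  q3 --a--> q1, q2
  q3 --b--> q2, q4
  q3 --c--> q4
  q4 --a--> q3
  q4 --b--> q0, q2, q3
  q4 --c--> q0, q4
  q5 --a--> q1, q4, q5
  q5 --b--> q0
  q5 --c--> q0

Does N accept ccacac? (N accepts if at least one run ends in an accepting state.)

Start: {q1}
read c: {q5}
read c: {q0}
read a: {q0}
read c: {q0, q4}
read a: {q0, q3}
read c: {q0, q4}
Reachable ∩ accepting = {q4} — nonempty.

accepted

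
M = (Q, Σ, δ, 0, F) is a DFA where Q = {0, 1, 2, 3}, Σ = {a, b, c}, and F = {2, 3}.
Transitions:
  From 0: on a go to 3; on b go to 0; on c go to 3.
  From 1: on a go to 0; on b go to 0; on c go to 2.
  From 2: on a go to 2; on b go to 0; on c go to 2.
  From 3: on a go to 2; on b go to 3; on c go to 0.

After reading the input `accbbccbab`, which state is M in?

0 --a--> 3
3 --c--> 0
0 --c--> 3
3 --b--> 3
3 --b--> 3
3 --c--> 0
0 --c--> 3
3 --b--> 3
3 --a--> 2
2 --b--> 0

0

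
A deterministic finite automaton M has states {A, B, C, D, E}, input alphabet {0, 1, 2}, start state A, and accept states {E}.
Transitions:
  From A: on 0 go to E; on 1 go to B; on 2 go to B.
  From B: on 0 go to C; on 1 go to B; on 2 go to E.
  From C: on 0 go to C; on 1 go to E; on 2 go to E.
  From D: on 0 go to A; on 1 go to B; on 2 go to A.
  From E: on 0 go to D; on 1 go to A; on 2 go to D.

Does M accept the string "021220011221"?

rejected

A --0--> E
E --2--> D
D --1--> B
B --2--> E
E --2--> D
D --0--> A
A --0--> E
E --1--> A
A --1--> B
B --2--> E
E --2--> D
D --1--> B
End in state B, which is not an accepting state.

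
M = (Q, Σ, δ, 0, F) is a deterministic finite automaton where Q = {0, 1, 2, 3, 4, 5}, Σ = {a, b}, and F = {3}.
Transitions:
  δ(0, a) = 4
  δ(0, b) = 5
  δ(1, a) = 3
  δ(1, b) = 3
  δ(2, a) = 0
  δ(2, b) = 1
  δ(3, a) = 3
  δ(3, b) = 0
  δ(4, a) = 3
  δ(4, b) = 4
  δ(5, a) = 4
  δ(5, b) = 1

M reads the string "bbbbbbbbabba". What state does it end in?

3

0 --b--> 5
5 --b--> 1
1 --b--> 3
3 --b--> 0
0 --b--> 5
5 --b--> 1
1 --b--> 3
3 --b--> 0
0 --a--> 4
4 --b--> 4
4 --b--> 4
4 --a--> 3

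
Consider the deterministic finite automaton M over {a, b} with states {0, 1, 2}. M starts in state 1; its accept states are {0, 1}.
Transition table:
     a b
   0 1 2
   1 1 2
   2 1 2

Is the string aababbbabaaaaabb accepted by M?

1 --a--> 1
1 --a--> 1
1 --b--> 2
2 --a--> 1
1 --b--> 2
2 --b--> 2
2 --b--> 2
2 --a--> 1
1 --b--> 2
2 --a--> 1
1 --a--> 1
1 --a--> 1
1 --a--> 1
1 --a--> 1
1 --b--> 2
2 --b--> 2
End in state 2, which is not an accepting state.

rejected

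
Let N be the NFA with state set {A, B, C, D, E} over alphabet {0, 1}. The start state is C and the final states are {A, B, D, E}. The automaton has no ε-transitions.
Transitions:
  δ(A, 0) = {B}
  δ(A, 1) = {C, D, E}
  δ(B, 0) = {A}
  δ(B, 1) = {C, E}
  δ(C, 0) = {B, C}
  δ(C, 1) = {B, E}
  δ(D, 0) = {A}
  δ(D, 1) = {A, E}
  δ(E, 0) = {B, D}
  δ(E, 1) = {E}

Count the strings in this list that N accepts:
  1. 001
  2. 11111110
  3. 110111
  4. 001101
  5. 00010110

001: accepted
11111110: accepted
110111: accepted
001101: accepted
00010110: accepted

5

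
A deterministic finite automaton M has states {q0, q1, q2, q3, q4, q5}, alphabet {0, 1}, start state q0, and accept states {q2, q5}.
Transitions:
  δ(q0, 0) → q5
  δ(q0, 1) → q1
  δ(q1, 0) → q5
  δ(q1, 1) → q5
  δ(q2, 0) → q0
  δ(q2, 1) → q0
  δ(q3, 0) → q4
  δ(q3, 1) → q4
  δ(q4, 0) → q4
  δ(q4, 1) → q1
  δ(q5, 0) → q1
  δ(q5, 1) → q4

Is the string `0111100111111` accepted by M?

q0 --0--> q5
q5 --1--> q4
q4 --1--> q1
q1 --1--> q5
q5 --1--> q4
q4 --0--> q4
q4 --0--> q4
q4 --1--> q1
q1 --1--> q5
q5 --1--> q4
q4 --1--> q1
q1 --1--> q5
q5 --1--> q4
End in state q4, which is not an accepting state.

rejected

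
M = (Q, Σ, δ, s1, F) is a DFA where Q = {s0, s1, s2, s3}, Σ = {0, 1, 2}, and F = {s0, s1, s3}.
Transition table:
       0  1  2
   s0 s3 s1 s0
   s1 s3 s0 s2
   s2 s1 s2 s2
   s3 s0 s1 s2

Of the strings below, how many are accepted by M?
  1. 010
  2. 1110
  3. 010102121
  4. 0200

3

010: accepted
1110: accepted
010102121: rejected
0200: accepted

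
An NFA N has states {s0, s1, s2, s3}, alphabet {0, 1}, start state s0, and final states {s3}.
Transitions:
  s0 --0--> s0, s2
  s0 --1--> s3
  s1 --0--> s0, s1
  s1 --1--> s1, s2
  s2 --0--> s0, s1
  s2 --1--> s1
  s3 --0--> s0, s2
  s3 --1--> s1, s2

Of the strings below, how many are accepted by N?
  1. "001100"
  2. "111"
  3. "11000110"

0

"001100": rejected
"111": rejected
"11000110": rejected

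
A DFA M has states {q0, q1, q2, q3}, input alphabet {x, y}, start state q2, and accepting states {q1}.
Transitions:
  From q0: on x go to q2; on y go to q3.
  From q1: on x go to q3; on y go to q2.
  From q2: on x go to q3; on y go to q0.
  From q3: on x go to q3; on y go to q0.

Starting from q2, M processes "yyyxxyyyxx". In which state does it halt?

q3

q2 --y--> q0
q0 --y--> q3
q3 --y--> q0
q0 --x--> q2
q2 --x--> q3
q3 --y--> q0
q0 --y--> q3
q3 --y--> q0
q0 --x--> q2
q2 --x--> q3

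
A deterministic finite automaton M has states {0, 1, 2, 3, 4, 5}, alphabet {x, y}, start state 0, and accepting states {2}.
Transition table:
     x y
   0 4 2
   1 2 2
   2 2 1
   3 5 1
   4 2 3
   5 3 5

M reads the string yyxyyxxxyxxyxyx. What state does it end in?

0 --y--> 2
2 --y--> 1
1 --x--> 2
2 --y--> 1
1 --y--> 2
2 --x--> 2
2 --x--> 2
2 --x--> 2
2 --y--> 1
1 --x--> 2
2 --x--> 2
2 --y--> 1
1 --x--> 2
2 --y--> 1
1 --x--> 2

2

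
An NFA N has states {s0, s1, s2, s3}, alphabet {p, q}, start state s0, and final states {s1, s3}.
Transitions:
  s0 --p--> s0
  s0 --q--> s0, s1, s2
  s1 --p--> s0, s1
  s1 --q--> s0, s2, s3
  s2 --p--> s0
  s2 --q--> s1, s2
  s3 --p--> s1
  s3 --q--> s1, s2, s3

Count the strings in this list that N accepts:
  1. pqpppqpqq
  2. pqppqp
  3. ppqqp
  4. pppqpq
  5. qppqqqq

5

pqpppqpqq: accepted
pqppqp: accepted
ppqqp: accepted
pppqpq: accepted
qppqqqq: accepted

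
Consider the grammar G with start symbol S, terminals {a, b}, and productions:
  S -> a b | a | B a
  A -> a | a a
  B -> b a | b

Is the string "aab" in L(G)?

no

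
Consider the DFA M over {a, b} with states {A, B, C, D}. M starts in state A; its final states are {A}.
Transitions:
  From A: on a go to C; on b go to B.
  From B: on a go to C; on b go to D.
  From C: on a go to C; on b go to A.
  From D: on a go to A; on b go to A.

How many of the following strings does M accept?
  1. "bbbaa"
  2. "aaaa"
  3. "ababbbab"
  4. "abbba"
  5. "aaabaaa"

"bbbaa": rejected
"aaaa": rejected
"ababbbab": rejected
"abbba": accepted
"aaabaaa": rejected

1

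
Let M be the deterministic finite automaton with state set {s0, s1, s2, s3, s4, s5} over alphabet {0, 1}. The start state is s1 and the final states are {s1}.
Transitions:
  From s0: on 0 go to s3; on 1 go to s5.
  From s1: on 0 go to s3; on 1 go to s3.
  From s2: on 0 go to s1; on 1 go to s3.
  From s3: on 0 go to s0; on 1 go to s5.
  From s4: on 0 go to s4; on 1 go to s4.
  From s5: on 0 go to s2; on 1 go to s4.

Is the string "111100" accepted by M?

s1 --1--> s3
s3 --1--> s5
s5 --1--> s4
s4 --1--> s4
s4 --0--> s4
s4 --0--> s4
End in state s4, which is not an accepting state.

rejected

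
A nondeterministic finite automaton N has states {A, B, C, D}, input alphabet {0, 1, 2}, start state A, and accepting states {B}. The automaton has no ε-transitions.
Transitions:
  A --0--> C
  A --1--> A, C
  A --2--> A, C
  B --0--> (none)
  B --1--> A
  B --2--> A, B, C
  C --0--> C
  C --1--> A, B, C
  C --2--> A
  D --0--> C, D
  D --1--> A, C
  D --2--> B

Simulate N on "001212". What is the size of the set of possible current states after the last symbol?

3

Start: {A}
read 0: {C}
read 0: {C}
read 1: {A, B, C}
read 2: {A, B, C}
read 1: {A, B, C}
read 2: {A, B, C}
Final reachable set {A, B, C} has 3 states.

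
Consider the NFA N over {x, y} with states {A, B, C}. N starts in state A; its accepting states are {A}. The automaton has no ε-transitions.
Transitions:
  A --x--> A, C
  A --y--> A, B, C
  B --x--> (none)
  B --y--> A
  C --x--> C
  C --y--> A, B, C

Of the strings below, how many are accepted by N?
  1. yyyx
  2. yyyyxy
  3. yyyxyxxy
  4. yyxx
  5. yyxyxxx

5

yyyx: accepted
yyyyxy: accepted
yyyxyxxy: accepted
yyxx: accepted
yyxyxxx: accepted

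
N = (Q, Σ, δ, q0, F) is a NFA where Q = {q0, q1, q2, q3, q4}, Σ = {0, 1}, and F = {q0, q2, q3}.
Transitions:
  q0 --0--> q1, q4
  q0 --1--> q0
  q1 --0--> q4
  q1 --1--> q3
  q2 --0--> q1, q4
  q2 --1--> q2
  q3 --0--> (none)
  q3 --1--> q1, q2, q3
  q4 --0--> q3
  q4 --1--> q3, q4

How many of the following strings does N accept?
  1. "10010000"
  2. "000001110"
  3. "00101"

"10010000": rejected
"000001110": rejected
"00101": accepted

1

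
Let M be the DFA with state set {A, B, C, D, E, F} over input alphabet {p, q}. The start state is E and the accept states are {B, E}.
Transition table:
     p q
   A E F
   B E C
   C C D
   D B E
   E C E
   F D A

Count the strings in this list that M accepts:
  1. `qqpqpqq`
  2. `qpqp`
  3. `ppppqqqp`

1

`qqpqpqq`: rejected
`qpqp`: accepted
`ppppqqqp`: rejected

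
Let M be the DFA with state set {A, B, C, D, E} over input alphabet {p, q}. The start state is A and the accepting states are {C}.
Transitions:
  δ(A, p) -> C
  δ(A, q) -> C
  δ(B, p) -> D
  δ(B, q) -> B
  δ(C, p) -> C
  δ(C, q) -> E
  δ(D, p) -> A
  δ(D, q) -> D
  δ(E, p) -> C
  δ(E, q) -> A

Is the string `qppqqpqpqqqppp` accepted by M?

accepted

A --q--> C
C --p--> C
C --p--> C
C --q--> E
E --q--> A
A --p--> C
C --q--> E
E --p--> C
C --q--> E
E --q--> A
A --q--> C
C --p--> C
C --p--> C
C --p--> C
End in state C, which is an accepting state.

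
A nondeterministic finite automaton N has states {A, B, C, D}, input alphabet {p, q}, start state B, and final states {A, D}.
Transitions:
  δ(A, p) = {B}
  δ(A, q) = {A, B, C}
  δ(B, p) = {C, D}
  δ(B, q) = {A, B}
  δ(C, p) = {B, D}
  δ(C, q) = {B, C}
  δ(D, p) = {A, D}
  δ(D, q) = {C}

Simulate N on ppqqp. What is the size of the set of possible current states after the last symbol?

Start: {B}
read p: {C, D}
read p: {A, B, D}
read q: {A, B, C}
read q: {A, B, C}
read p: {B, C, D}
Final reachable set {B, C, D} has 3 states.

3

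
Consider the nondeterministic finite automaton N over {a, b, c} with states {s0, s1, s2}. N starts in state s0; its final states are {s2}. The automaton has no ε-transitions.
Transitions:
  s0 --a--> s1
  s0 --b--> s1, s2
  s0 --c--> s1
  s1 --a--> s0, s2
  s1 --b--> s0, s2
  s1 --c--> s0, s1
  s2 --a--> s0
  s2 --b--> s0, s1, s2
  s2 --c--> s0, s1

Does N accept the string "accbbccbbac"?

rejected

Start: {s0}
read a: {s1}
read c: {s0, s1}
read c: {s0, s1}
read b: {s0, s1, s2}
read b: {s0, s1, s2}
read c: {s0, s1}
read c: {s0, s1}
read b: {s0, s1, s2}
read b: {s0, s1, s2}
read a: {s0, s1, s2}
read c: {s0, s1}
Reachable ∩ accepting = {} — empty.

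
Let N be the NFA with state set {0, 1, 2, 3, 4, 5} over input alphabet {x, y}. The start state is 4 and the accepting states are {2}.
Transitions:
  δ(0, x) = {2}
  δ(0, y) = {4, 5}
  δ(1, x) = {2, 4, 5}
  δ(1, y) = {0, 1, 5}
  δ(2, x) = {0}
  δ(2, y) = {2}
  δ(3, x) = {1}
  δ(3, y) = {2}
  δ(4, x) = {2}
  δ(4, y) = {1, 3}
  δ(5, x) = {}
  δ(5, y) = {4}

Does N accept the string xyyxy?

rejected

Start: {4}
read x: {2}
read y: {2}
read y: {2}
read x: {0}
read y: {4, 5}
Reachable ∩ accepting = {} — empty.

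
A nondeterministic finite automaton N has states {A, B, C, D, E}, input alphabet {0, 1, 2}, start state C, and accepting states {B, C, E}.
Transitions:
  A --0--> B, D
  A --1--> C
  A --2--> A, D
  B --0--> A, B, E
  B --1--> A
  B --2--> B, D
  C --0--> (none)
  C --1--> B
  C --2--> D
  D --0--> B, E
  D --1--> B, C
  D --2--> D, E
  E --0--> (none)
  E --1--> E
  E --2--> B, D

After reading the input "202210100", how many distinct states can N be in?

Start: {C}
read 2: {D}
read 0: {B, E}
read 2: {B, D}
read 2: {B, D, E}
read 1: {A, B, C, E}
read 0: {A, B, D, E}
read 1: {A, B, C, E}
read 0: {A, B, D, E}
read 0: {A, B, D, E}
Final reachable set {A, B, D, E} has 4 states.

4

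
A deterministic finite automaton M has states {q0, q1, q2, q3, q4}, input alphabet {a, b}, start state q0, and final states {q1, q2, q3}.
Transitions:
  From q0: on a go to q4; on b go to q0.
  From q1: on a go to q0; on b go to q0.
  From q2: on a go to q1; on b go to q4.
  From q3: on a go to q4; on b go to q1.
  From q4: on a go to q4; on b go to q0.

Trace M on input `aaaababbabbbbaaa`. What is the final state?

q4

q0 --a--> q4
q4 --a--> q4
q4 --a--> q4
q4 --a--> q4
q4 --b--> q0
q0 --a--> q4
q4 --b--> q0
q0 --b--> q0
q0 --a--> q4
q4 --b--> q0
q0 --b--> q0
q0 --b--> q0
q0 --b--> q0
q0 --a--> q4
q4 --a--> q4
q4 --a--> q4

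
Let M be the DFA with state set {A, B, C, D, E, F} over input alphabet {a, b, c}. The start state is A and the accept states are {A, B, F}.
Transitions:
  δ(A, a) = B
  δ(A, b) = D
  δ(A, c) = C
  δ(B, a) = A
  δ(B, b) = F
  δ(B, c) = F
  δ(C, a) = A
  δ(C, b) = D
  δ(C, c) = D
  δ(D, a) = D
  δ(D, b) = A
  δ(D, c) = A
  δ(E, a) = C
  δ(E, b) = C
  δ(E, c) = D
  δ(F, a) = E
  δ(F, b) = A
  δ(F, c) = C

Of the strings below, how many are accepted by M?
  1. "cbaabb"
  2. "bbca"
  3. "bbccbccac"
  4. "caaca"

"cbaabb": rejected
"bbca": accepted
"bbccbccac": accepted
"caaca": rejected

2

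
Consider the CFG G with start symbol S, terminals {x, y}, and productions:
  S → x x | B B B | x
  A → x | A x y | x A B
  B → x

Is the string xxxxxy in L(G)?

no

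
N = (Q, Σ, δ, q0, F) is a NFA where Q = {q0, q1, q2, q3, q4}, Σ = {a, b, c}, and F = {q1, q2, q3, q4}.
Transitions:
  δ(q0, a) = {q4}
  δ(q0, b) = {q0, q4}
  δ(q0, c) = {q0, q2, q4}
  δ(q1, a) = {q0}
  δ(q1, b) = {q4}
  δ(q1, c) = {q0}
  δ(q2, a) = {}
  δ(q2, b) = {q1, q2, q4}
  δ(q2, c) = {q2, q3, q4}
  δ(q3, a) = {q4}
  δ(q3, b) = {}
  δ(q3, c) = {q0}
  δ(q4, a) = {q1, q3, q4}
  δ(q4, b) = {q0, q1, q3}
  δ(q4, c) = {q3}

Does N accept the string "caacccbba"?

Start: {q0}
read c: {q0, q2, q4}
read a: {q1, q3, q4}
read a: {q0, q1, q3, q4}
read c: {q0, q2, q3, q4}
read c: {q0, q2, q3, q4}
read c: {q0, q2, q3, q4}
read b: {q0, q1, q2, q3, q4}
read b: {q0, q1, q2, q3, q4}
read a: {q0, q1, q3, q4}
Reachable ∩ accepting = {q1, q3, q4} — nonempty.

accepted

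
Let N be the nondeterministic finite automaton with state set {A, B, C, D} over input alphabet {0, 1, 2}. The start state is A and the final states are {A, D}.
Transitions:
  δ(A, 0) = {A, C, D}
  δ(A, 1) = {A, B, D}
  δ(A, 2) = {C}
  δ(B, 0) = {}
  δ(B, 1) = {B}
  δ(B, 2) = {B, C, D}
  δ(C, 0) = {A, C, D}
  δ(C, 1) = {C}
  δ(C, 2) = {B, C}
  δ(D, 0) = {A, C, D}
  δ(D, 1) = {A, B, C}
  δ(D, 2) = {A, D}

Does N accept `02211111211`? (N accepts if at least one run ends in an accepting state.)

accepted

Start: {A}
read 0: {A, C, D}
read 2: {A, B, C, D}
read 2: {A, B, C, D}
read 1: {A, B, C, D}
read 1: {A, B, C, D}
read 1: {A, B, C, D}
read 1: {A, B, C, D}
read 1: {A, B, C, D}
read 2: {A, B, C, D}
read 1: {A, B, C, D}
read 1: {A, B, C, D}
Reachable ∩ accepting = {A, D} — nonempty.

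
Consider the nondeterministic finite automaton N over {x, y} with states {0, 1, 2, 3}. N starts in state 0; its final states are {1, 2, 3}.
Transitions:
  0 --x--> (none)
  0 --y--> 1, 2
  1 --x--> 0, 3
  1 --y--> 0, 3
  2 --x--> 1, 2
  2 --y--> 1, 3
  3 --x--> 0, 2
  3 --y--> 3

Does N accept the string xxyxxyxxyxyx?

rejected

Start: {0}
read x: {}
The reachable set is empty and stays empty for the remaining 11 symbols.
Reachable ∩ accepting = {} — empty.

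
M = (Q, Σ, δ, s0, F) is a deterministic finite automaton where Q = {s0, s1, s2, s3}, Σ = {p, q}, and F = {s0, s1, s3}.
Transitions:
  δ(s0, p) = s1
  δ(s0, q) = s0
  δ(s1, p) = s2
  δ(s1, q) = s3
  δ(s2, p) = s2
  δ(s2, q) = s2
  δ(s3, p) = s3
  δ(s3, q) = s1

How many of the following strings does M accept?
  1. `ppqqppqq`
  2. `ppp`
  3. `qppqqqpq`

`ppqqppqq`: rejected
`ppp`: rejected
`qppqqqpq`: rejected

0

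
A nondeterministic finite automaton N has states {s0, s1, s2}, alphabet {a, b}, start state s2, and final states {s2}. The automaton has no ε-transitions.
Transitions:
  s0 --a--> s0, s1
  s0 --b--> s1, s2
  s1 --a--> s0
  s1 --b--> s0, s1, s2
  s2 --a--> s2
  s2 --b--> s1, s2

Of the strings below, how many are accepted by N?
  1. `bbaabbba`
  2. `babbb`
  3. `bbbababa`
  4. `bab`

4

`bbaabbba`: accepted
`babbb`: accepted
`bbbababa`: accepted
`bab`: accepted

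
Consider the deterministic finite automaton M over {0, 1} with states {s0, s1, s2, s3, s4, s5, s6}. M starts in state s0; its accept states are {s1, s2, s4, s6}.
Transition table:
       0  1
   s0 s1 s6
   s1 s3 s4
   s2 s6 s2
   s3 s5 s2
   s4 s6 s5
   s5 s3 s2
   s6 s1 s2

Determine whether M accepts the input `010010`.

s0 --0--> s1
s1 --1--> s4
s4 --0--> s6
s6 --0--> s1
s1 --1--> s4
s4 --0--> s6
End in state s6, which is an accepting state.

accepted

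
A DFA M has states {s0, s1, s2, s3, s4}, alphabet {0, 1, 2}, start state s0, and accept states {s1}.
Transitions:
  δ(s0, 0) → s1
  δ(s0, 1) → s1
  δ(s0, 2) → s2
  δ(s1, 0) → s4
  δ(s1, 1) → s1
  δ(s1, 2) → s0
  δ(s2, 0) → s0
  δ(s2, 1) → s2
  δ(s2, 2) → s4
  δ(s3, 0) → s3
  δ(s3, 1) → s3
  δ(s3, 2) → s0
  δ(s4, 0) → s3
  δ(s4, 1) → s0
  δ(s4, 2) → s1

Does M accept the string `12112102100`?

rejected

s0 --1--> s1
s1 --2--> s0
s0 --1--> s1
s1 --1--> s1
s1 --2--> s0
s0 --1--> s1
s1 --0--> s4
s4 --2--> s1
s1 --1--> s1
s1 --0--> s4
s4 --0--> s3
End in state s3, which is not an accepting state.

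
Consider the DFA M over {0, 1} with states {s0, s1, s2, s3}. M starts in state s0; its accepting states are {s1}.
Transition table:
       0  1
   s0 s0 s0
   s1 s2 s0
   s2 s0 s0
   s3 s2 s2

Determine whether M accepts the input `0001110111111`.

s0 --0--> s0
s0 --0--> s0
s0 --0--> s0
s0 --1--> s0
s0 --1--> s0
s0 --1--> s0
s0 --0--> s0
s0 --1--> s0
s0 --1--> s0
s0 --1--> s0
s0 --1--> s0
s0 --1--> s0
s0 --1--> s0
End in state s0, which is not an accepting state.

rejected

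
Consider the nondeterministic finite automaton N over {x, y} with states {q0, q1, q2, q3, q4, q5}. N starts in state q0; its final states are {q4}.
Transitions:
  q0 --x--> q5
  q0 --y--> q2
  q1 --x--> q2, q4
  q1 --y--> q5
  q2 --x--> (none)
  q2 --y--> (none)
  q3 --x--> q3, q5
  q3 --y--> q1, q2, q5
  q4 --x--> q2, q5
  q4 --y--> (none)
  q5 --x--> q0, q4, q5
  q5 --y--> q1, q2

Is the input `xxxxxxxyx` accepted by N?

Start: {q0}
read x: {q5}
read x: {q0, q4, q5}
read x: {q0, q2, q4, q5}
read x: {q0, q2, q4, q5}
read x: {q0, q2, q4, q5}
read x: {q0, q2, q4, q5}
read x: {q0, q2, q4, q5}
read y: {q1, q2}
read x: {q2, q4}
Reachable ∩ accepting = {q4} — nonempty.

accepted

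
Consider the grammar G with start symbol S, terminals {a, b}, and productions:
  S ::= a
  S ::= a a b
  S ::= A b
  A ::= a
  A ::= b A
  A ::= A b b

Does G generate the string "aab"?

yes

S ⇒ aab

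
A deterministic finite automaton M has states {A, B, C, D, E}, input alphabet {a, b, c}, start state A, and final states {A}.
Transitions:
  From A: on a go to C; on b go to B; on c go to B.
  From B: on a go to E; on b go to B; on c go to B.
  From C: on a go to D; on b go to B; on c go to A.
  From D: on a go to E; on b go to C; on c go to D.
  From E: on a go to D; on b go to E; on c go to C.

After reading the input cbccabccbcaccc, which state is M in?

A --c--> B
B --b--> B
B --c--> B
B --c--> B
B --a--> E
E --b--> E
E --c--> C
C --c--> A
A --b--> B
B --c--> B
B --a--> E
E --c--> C
C --c--> A
A --c--> B

B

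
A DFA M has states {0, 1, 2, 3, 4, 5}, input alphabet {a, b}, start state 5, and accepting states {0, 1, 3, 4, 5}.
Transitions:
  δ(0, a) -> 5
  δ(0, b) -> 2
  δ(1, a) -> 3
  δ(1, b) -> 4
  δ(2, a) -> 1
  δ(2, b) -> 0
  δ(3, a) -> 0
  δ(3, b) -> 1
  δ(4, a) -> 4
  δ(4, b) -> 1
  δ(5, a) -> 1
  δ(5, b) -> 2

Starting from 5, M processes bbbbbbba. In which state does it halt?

5 --b--> 2
2 --b--> 0
0 --b--> 2
2 --b--> 0
0 --b--> 2
2 --b--> 0
0 --b--> 2
2 --a--> 1

1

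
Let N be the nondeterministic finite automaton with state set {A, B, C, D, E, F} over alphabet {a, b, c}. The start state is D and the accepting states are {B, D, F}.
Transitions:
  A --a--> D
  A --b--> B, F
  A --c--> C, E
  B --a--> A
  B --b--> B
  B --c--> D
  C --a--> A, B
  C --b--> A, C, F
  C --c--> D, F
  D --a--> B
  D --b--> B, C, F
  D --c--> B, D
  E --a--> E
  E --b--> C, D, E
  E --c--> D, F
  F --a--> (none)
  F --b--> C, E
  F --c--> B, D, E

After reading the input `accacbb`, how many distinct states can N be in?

6

Start: {D}
read a: {B}
read c: {D}
read c: {B, D}
read a: {A, B}
read c: {C, D, E}
read b: {A, B, C, D, E, F}
read b: {A, B, C, D, E, F}
Final reachable set {A, B, C, D, E, F} has 6 states.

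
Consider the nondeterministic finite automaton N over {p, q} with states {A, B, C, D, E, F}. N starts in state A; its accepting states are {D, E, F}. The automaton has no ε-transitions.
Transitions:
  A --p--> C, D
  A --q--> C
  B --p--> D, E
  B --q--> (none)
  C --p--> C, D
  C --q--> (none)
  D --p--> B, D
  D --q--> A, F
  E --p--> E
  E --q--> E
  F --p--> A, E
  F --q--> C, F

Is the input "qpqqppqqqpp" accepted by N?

Start: {A}
read q: {C}
read p: {C, D}
read q: {A, F}
read q: {C, F}
read p: {A, C, D, E}
read p: {B, C, D, E}
read q: {A, E, F}
read q: {C, E, F}
read q: {C, E, F}
read p: {A, C, D, E}
read p: {B, C, D, E}
Reachable ∩ accepting = {D, E} — nonempty.

accepted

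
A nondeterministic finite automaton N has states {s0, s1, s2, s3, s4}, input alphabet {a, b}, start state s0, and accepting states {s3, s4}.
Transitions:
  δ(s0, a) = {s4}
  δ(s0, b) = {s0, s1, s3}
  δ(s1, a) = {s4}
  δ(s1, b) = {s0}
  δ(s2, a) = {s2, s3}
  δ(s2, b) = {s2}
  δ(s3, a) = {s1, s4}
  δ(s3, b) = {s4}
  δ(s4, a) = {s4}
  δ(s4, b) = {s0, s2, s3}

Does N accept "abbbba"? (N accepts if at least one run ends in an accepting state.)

accepted

Start: {s0}
read a: {s4}
read b: {s0, s2, s3}
read b: {s0, s1, s2, s3, s4}
read b: {s0, s1, s2, s3, s4}
read b: {s0, s1, s2, s3, s4}
read a: {s1, s2, s3, s4}
Reachable ∩ accepting = {s3, s4} — nonempty.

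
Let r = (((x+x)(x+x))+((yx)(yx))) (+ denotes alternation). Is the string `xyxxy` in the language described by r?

no

Neither ((x+x)(x+x)) nor ((yx)(yx)) matches xyxxy.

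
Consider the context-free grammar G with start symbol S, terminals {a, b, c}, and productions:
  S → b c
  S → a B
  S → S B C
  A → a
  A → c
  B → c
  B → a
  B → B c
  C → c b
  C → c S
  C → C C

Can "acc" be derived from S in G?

S ⇒ aB ⇒ aBc ⇒ acc

yes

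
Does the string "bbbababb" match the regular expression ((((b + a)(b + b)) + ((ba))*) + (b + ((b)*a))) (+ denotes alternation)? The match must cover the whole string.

no

Neither (((b+a)(b+b))+((ba))*) nor (b+((b)*a)) matches bbbababb.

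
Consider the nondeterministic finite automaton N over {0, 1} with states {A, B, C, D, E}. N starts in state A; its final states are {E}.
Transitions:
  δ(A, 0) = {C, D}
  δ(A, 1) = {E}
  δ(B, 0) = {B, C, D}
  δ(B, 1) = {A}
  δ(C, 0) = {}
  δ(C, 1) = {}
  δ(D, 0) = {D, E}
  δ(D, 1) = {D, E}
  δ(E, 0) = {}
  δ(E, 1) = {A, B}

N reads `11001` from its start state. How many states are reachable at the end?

Start: {A}
read 1: {E}
read 1: {A, B}
read 0: {B, C, D}
read 0: {B, C, D, E}
read 1: {A, B, D, E}
Final reachable set {A, B, D, E} has 4 states.

4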